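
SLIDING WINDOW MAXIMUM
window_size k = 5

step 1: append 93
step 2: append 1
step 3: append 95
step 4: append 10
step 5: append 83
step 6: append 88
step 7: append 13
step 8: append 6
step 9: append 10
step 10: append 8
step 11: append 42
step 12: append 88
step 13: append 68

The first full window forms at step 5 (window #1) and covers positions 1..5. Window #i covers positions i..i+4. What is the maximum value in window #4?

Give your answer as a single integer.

step 1: append 93 -> window=[93] (not full yet)
step 2: append 1 -> window=[93, 1] (not full yet)
step 3: append 95 -> window=[93, 1, 95] (not full yet)
step 4: append 10 -> window=[93, 1, 95, 10] (not full yet)
step 5: append 83 -> window=[93, 1, 95, 10, 83] -> max=95
step 6: append 88 -> window=[1, 95, 10, 83, 88] -> max=95
step 7: append 13 -> window=[95, 10, 83, 88, 13] -> max=95
step 8: append 6 -> window=[10, 83, 88, 13, 6] -> max=88
Window #4 max = 88

Answer: 88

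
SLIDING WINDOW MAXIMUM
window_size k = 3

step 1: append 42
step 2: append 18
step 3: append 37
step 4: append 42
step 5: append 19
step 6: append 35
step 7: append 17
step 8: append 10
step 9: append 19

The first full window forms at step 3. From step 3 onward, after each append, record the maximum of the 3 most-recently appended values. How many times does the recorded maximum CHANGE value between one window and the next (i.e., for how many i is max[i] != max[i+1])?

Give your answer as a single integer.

Answer: 2

Derivation:
step 1: append 42 -> window=[42] (not full yet)
step 2: append 18 -> window=[42, 18] (not full yet)
step 3: append 37 -> window=[42, 18, 37] -> max=42
step 4: append 42 -> window=[18, 37, 42] -> max=42
step 5: append 19 -> window=[37, 42, 19] -> max=42
step 6: append 35 -> window=[42, 19, 35] -> max=42
step 7: append 17 -> window=[19, 35, 17] -> max=35
step 8: append 10 -> window=[35, 17, 10] -> max=35
step 9: append 19 -> window=[17, 10, 19] -> max=19
Recorded maximums: 42 42 42 42 35 35 19
Changes between consecutive maximums: 2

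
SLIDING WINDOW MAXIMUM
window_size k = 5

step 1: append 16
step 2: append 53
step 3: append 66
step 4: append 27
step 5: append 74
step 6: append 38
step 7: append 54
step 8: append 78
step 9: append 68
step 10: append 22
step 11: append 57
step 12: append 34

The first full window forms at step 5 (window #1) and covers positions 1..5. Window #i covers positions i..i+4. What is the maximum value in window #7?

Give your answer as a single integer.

Answer: 78

Derivation:
step 1: append 16 -> window=[16] (not full yet)
step 2: append 53 -> window=[16, 53] (not full yet)
step 3: append 66 -> window=[16, 53, 66] (not full yet)
step 4: append 27 -> window=[16, 53, 66, 27] (not full yet)
step 5: append 74 -> window=[16, 53, 66, 27, 74] -> max=74
step 6: append 38 -> window=[53, 66, 27, 74, 38] -> max=74
step 7: append 54 -> window=[66, 27, 74, 38, 54] -> max=74
step 8: append 78 -> window=[27, 74, 38, 54, 78] -> max=78
step 9: append 68 -> window=[74, 38, 54, 78, 68] -> max=78
step 10: append 22 -> window=[38, 54, 78, 68, 22] -> max=78
step 11: append 57 -> window=[54, 78, 68, 22, 57] -> max=78
Window #7 max = 78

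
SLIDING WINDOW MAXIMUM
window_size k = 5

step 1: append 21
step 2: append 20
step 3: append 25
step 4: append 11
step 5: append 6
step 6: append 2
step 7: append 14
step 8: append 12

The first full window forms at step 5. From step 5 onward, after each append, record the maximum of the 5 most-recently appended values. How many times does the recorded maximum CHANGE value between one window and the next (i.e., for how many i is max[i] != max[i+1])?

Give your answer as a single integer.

step 1: append 21 -> window=[21] (not full yet)
step 2: append 20 -> window=[21, 20] (not full yet)
step 3: append 25 -> window=[21, 20, 25] (not full yet)
step 4: append 11 -> window=[21, 20, 25, 11] (not full yet)
step 5: append 6 -> window=[21, 20, 25, 11, 6] -> max=25
step 6: append 2 -> window=[20, 25, 11, 6, 2] -> max=25
step 7: append 14 -> window=[25, 11, 6, 2, 14] -> max=25
step 8: append 12 -> window=[11, 6, 2, 14, 12] -> max=14
Recorded maximums: 25 25 25 14
Changes between consecutive maximums: 1

Answer: 1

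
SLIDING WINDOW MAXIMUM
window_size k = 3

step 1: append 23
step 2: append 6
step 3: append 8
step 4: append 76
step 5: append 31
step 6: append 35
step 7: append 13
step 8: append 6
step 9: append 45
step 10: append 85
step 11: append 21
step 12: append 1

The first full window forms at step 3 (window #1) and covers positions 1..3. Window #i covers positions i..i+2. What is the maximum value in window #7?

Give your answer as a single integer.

step 1: append 23 -> window=[23] (not full yet)
step 2: append 6 -> window=[23, 6] (not full yet)
step 3: append 8 -> window=[23, 6, 8] -> max=23
step 4: append 76 -> window=[6, 8, 76] -> max=76
step 5: append 31 -> window=[8, 76, 31] -> max=76
step 6: append 35 -> window=[76, 31, 35] -> max=76
step 7: append 13 -> window=[31, 35, 13] -> max=35
step 8: append 6 -> window=[35, 13, 6] -> max=35
step 9: append 45 -> window=[13, 6, 45] -> max=45
Window #7 max = 45

Answer: 45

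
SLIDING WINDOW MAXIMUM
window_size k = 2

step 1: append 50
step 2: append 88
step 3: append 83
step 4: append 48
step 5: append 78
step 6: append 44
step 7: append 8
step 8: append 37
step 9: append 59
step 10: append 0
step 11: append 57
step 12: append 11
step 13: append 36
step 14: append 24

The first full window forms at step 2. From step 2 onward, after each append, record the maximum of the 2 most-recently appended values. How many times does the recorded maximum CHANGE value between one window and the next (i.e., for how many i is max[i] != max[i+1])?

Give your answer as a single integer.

step 1: append 50 -> window=[50] (not full yet)
step 2: append 88 -> window=[50, 88] -> max=88
step 3: append 83 -> window=[88, 83] -> max=88
step 4: append 48 -> window=[83, 48] -> max=83
step 5: append 78 -> window=[48, 78] -> max=78
step 6: append 44 -> window=[78, 44] -> max=78
step 7: append 8 -> window=[44, 8] -> max=44
step 8: append 37 -> window=[8, 37] -> max=37
step 9: append 59 -> window=[37, 59] -> max=59
step 10: append 0 -> window=[59, 0] -> max=59
step 11: append 57 -> window=[0, 57] -> max=57
step 12: append 11 -> window=[57, 11] -> max=57
step 13: append 36 -> window=[11, 36] -> max=36
step 14: append 24 -> window=[36, 24] -> max=36
Recorded maximums: 88 88 83 78 78 44 37 59 59 57 57 36 36
Changes between consecutive maximums: 7

Answer: 7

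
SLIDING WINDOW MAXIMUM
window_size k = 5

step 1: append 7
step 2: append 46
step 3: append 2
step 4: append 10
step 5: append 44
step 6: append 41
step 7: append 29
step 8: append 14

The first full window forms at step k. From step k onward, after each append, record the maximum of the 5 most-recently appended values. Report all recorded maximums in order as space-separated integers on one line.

step 1: append 7 -> window=[7] (not full yet)
step 2: append 46 -> window=[7, 46] (not full yet)
step 3: append 2 -> window=[7, 46, 2] (not full yet)
step 4: append 10 -> window=[7, 46, 2, 10] (not full yet)
step 5: append 44 -> window=[7, 46, 2, 10, 44] -> max=46
step 6: append 41 -> window=[46, 2, 10, 44, 41] -> max=46
step 7: append 29 -> window=[2, 10, 44, 41, 29] -> max=44
step 8: append 14 -> window=[10, 44, 41, 29, 14] -> max=44

Answer: 46 46 44 44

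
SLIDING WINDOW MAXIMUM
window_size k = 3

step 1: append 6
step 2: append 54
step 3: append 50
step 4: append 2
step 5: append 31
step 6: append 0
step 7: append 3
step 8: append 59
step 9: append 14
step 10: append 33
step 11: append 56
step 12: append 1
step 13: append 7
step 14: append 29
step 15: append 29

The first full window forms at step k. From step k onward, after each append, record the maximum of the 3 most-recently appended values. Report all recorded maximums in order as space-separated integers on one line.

step 1: append 6 -> window=[6] (not full yet)
step 2: append 54 -> window=[6, 54] (not full yet)
step 3: append 50 -> window=[6, 54, 50] -> max=54
step 4: append 2 -> window=[54, 50, 2] -> max=54
step 5: append 31 -> window=[50, 2, 31] -> max=50
step 6: append 0 -> window=[2, 31, 0] -> max=31
step 7: append 3 -> window=[31, 0, 3] -> max=31
step 8: append 59 -> window=[0, 3, 59] -> max=59
step 9: append 14 -> window=[3, 59, 14] -> max=59
step 10: append 33 -> window=[59, 14, 33] -> max=59
step 11: append 56 -> window=[14, 33, 56] -> max=56
step 12: append 1 -> window=[33, 56, 1] -> max=56
step 13: append 7 -> window=[56, 1, 7] -> max=56
step 14: append 29 -> window=[1, 7, 29] -> max=29
step 15: append 29 -> window=[7, 29, 29] -> max=29

Answer: 54 54 50 31 31 59 59 59 56 56 56 29 29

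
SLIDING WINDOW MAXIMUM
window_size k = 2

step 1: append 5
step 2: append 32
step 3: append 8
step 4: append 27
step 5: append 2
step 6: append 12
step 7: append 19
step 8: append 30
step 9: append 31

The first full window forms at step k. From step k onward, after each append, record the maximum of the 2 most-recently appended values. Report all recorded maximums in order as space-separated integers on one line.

Answer: 32 32 27 27 12 19 30 31

Derivation:
step 1: append 5 -> window=[5] (not full yet)
step 2: append 32 -> window=[5, 32] -> max=32
step 3: append 8 -> window=[32, 8] -> max=32
step 4: append 27 -> window=[8, 27] -> max=27
step 5: append 2 -> window=[27, 2] -> max=27
step 6: append 12 -> window=[2, 12] -> max=12
step 7: append 19 -> window=[12, 19] -> max=19
step 8: append 30 -> window=[19, 30] -> max=30
step 9: append 31 -> window=[30, 31] -> max=31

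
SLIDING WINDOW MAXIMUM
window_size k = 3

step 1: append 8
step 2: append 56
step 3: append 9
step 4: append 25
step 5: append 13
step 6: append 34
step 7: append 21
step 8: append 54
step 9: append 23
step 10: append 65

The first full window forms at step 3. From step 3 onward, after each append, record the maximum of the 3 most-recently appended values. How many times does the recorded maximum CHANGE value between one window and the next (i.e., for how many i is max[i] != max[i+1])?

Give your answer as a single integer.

Answer: 4

Derivation:
step 1: append 8 -> window=[8] (not full yet)
step 2: append 56 -> window=[8, 56] (not full yet)
step 3: append 9 -> window=[8, 56, 9] -> max=56
step 4: append 25 -> window=[56, 9, 25] -> max=56
step 5: append 13 -> window=[9, 25, 13] -> max=25
step 6: append 34 -> window=[25, 13, 34] -> max=34
step 7: append 21 -> window=[13, 34, 21] -> max=34
step 8: append 54 -> window=[34, 21, 54] -> max=54
step 9: append 23 -> window=[21, 54, 23] -> max=54
step 10: append 65 -> window=[54, 23, 65] -> max=65
Recorded maximums: 56 56 25 34 34 54 54 65
Changes between consecutive maximums: 4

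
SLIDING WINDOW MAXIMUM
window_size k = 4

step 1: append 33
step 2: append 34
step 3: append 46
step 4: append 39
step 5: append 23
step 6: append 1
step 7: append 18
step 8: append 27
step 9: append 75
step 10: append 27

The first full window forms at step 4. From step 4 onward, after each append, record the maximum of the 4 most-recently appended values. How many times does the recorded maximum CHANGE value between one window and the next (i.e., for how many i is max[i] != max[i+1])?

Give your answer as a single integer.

step 1: append 33 -> window=[33] (not full yet)
step 2: append 34 -> window=[33, 34] (not full yet)
step 3: append 46 -> window=[33, 34, 46] (not full yet)
step 4: append 39 -> window=[33, 34, 46, 39] -> max=46
step 5: append 23 -> window=[34, 46, 39, 23] -> max=46
step 6: append 1 -> window=[46, 39, 23, 1] -> max=46
step 7: append 18 -> window=[39, 23, 1, 18] -> max=39
step 8: append 27 -> window=[23, 1, 18, 27] -> max=27
step 9: append 75 -> window=[1, 18, 27, 75] -> max=75
step 10: append 27 -> window=[18, 27, 75, 27] -> max=75
Recorded maximums: 46 46 46 39 27 75 75
Changes between consecutive maximums: 3

Answer: 3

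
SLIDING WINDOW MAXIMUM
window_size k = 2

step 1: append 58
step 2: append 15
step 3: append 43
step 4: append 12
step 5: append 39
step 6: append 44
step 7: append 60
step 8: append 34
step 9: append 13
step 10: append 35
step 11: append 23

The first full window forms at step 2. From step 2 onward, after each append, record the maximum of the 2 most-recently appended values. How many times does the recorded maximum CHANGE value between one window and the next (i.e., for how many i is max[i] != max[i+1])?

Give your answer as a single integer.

step 1: append 58 -> window=[58] (not full yet)
step 2: append 15 -> window=[58, 15] -> max=58
step 3: append 43 -> window=[15, 43] -> max=43
step 4: append 12 -> window=[43, 12] -> max=43
step 5: append 39 -> window=[12, 39] -> max=39
step 6: append 44 -> window=[39, 44] -> max=44
step 7: append 60 -> window=[44, 60] -> max=60
step 8: append 34 -> window=[60, 34] -> max=60
step 9: append 13 -> window=[34, 13] -> max=34
step 10: append 35 -> window=[13, 35] -> max=35
step 11: append 23 -> window=[35, 23] -> max=35
Recorded maximums: 58 43 43 39 44 60 60 34 35 35
Changes between consecutive maximums: 6

Answer: 6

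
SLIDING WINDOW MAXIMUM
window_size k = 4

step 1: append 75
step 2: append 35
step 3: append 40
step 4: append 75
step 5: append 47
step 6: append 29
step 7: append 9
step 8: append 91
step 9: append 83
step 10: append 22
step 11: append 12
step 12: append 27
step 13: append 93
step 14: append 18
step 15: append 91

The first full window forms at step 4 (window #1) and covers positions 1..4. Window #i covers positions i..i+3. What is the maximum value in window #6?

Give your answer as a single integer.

step 1: append 75 -> window=[75] (not full yet)
step 2: append 35 -> window=[75, 35] (not full yet)
step 3: append 40 -> window=[75, 35, 40] (not full yet)
step 4: append 75 -> window=[75, 35, 40, 75] -> max=75
step 5: append 47 -> window=[35, 40, 75, 47] -> max=75
step 6: append 29 -> window=[40, 75, 47, 29] -> max=75
step 7: append 9 -> window=[75, 47, 29, 9] -> max=75
step 8: append 91 -> window=[47, 29, 9, 91] -> max=91
step 9: append 83 -> window=[29, 9, 91, 83] -> max=91
Window #6 max = 91

Answer: 91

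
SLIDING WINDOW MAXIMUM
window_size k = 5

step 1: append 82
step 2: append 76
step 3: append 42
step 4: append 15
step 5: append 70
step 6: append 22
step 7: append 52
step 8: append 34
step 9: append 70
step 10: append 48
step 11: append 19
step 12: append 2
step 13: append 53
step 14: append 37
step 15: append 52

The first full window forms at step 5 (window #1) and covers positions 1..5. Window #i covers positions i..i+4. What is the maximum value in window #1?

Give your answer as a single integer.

step 1: append 82 -> window=[82] (not full yet)
step 2: append 76 -> window=[82, 76] (not full yet)
step 3: append 42 -> window=[82, 76, 42] (not full yet)
step 4: append 15 -> window=[82, 76, 42, 15] (not full yet)
step 5: append 70 -> window=[82, 76, 42, 15, 70] -> max=82
Window #1 max = 82

Answer: 82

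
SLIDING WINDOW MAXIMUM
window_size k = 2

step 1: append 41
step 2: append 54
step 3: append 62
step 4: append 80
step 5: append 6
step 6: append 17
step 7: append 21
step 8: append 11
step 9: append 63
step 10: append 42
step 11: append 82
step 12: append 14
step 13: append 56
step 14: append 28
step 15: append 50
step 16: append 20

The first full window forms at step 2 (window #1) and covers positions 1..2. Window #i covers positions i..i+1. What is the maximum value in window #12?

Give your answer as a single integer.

step 1: append 41 -> window=[41] (not full yet)
step 2: append 54 -> window=[41, 54] -> max=54
step 3: append 62 -> window=[54, 62] -> max=62
step 4: append 80 -> window=[62, 80] -> max=80
step 5: append 6 -> window=[80, 6] -> max=80
step 6: append 17 -> window=[6, 17] -> max=17
step 7: append 21 -> window=[17, 21] -> max=21
step 8: append 11 -> window=[21, 11] -> max=21
step 9: append 63 -> window=[11, 63] -> max=63
step 10: append 42 -> window=[63, 42] -> max=63
step 11: append 82 -> window=[42, 82] -> max=82
step 12: append 14 -> window=[82, 14] -> max=82
step 13: append 56 -> window=[14, 56] -> max=56
Window #12 max = 56

Answer: 56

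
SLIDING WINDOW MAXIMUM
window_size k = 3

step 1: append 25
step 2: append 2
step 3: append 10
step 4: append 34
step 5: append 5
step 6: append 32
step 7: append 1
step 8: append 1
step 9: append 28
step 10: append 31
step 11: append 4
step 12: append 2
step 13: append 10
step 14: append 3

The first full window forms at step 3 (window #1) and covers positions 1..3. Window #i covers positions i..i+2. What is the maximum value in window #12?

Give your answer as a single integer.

Answer: 10

Derivation:
step 1: append 25 -> window=[25] (not full yet)
step 2: append 2 -> window=[25, 2] (not full yet)
step 3: append 10 -> window=[25, 2, 10] -> max=25
step 4: append 34 -> window=[2, 10, 34] -> max=34
step 5: append 5 -> window=[10, 34, 5] -> max=34
step 6: append 32 -> window=[34, 5, 32] -> max=34
step 7: append 1 -> window=[5, 32, 1] -> max=32
step 8: append 1 -> window=[32, 1, 1] -> max=32
step 9: append 28 -> window=[1, 1, 28] -> max=28
step 10: append 31 -> window=[1, 28, 31] -> max=31
step 11: append 4 -> window=[28, 31, 4] -> max=31
step 12: append 2 -> window=[31, 4, 2] -> max=31
step 13: append 10 -> window=[4, 2, 10] -> max=10
step 14: append 3 -> window=[2, 10, 3] -> max=10
Window #12 max = 10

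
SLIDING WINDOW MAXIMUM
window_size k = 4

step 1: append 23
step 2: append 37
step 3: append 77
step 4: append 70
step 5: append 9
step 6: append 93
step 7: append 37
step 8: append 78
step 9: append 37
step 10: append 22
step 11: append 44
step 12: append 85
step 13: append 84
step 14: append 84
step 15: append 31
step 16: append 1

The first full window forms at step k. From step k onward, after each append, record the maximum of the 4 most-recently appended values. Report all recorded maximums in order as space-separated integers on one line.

step 1: append 23 -> window=[23] (not full yet)
step 2: append 37 -> window=[23, 37] (not full yet)
step 3: append 77 -> window=[23, 37, 77] (not full yet)
step 4: append 70 -> window=[23, 37, 77, 70] -> max=77
step 5: append 9 -> window=[37, 77, 70, 9] -> max=77
step 6: append 93 -> window=[77, 70, 9, 93] -> max=93
step 7: append 37 -> window=[70, 9, 93, 37] -> max=93
step 8: append 78 -> window=[9, 93, 37, 78] -> max=93
step 9: append 37 -> window=[93, 37, 78, 37] -> max=93
step 10: append 22 -> window=[37, 78, 37, 22] -> max=78
step 11: append 44 -> window=[78, 37, 22, 44] -> max=78
step 12: append 85 -> window=[37, 22, 44, 85] -> max=85
step 13: append 84 -> window=[22, 44, 85, 84] -> max=85
step 14: append 84 -> window=[44, 85, 84, 84] -> max=85
step 15: append 31 -> window=[85, 84, 84, 31] -> max=85
step 16: append 1 -> window=[84, 84, 31, 1] -> max=84

Answer: 77 77 93 93 93 93 78 78 85 85 85 85 84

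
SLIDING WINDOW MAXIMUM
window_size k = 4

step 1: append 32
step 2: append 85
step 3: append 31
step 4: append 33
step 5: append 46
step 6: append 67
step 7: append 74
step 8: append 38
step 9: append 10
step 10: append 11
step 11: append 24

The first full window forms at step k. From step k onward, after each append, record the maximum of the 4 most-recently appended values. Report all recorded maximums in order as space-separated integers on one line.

Answer: 85 85 67 74 74 74 74 38

Derivation:
step 1: append 32 -> window=[32] (not full yet)
step 2: append 85 -> window=[32, 85] (not full yet)
step 3: append 31 -> window=[32, 85, 31] (not full yet)
step 4: append 33 -> window=[32, 85, 31, 33] -> max=85
step 5: append 46 -> window=[85, 31, 33, 46] -> max=85
step 6: append 67 -> window=[31, 33, 46, 67] -> max=67
step 7: append 74 -> window=[33, 46, 67, 74] -> max=74
step 8: append 38 -> window=[46, 67, 74, 38] -> max=74
step 9: append 10 -> window=[67, 74, 38, 10] -> max=74
step 10: append 11 -> window=[74, 38, 10, 11] -> max=74
step 11: append 24 -> window=[38, 10, 11, 24] -> max=38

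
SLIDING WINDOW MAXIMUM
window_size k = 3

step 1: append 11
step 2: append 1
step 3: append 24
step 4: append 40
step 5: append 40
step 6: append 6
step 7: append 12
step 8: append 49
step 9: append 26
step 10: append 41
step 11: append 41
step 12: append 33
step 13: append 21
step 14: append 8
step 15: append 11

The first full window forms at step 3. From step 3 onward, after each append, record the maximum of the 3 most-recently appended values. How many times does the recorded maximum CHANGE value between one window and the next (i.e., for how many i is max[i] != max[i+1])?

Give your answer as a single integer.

step 1: append 11 -> window=[11] (not full yet)
step 2: append 1 -> window=[11, 1] (not full yet)
step 3: append 24 -> window=[11, 1, 24] -> max=24
step 4: append 40 -> window=[1, 24, 40] -> max=40
step 5: append 40 -> window=[24, 40, 40] -> max=40
step 6: append 6 -> window=[40, 40, 6] -> max=40
step 7: append 12 -> window=[40, 6, 12] -> max=40
step 8: append 49 -> window=[6, 12, 49] -> max=49
step 9: append 26 -> window=[12, 49, 26] -> max=49
step 10: append 41 -> window=[49, 26, 41] -> max=49
step 11: append 41 -> window=[26, 41, 41] -> max=41
step 12: append 33 -> window=[41, 41, 33] -> max=41
step 13: append 21 -> window=[41, 33, 21] -> max=41
step 14: append 8 -> window=[33, 21, 8] -> max=33
step 15: append 11 -> window=[21, 8, 11] -> max=21
Recorded maximums: 24 40 40 40 40 49 49 49 41 41 41 33 21
Changes between consecutive maximums: 5

Answer: 5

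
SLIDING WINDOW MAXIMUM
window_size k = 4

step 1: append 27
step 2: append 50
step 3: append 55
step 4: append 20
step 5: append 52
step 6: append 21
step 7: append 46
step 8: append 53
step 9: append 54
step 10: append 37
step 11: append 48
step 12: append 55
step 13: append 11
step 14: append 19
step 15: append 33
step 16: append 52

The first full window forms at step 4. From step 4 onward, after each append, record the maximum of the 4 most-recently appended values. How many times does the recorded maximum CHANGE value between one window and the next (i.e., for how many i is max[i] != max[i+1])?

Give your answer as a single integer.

Answer: 5

Derivation:
step 1: append 27 -> window=[27] (not full yet)
step 2: append 50 -> window=[27, 50] (not full yet)
step 3: append 55 -> window=[27, 50, 55] (not full yet)
step 4: append 20 -> window=[27, 50, 55, 20] -> max=55
step 5: append 52 -> window=[50, 55, 20, 52] -> max=55
step 6: append 21 -> window=[55, 20, 52, 21] -> max=55
step 7: append 46 -> window=[20, 52, 21, 46] -> max=52
step 8: append 53 -> window=[52, 21, 46, 53] -> max=53
step 9: append 54 -> window=[21, 46, 53, 54] -> max=54
step 10: append 37 -> window=[46, 53, 54, 37] -> max=54
step 11: append 48 -> window=[53, 54, 37, 48] -> max=54
step 12: append 55 -> window=[54, 37, 48, 55] -> max=55
step 13: append 11 -> window=[37, 48, 55, 11] -> max=55
step 14: append 19 -> window=[48, 55, 11, 19] -> max=55
step 15: append 33 -> window=[55, 11, 19, 33] -> max=55
step 16: append 52 -> window=[11, 19, 33, 52] -> max=52
Recorded maximums: 55 55 55 52 53 54 54 54 55 55 55 55 52
Changes between consecutive maximums: 5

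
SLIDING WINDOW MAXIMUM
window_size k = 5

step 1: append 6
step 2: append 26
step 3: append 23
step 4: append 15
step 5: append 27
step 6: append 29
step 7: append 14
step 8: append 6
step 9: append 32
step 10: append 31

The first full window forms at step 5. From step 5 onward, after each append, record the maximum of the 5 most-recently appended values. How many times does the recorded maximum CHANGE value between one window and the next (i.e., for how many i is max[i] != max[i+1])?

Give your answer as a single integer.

Answer: 2

Derivation:
step 1: append 6 -> window=[6] (not full yet)
step 2: append 26 -> window=[6, 26] (not full yet)
step 3: append 23 -> window=[6, 26, 23] (not full yet)
step 4: append 15 -> window=[6, 26, 23, 15] (not full yet)
step 5: append 27 -> window=[6, 26, 23, 15, 27] -> max=27
step 6: append 29 -> window=[26, 23, 15, 27, 29] -> max=29
step 7: append 14 -> window=[23, 15, 27, 29, 14] -> max=29
step 8: append 6 -> window=[15, 27, 29, 14, 6] -> max=29
step 9: append 32 -> window=[27, 29, 14, 6, 32] -> max=32
step 10: append 31 -> window=[29, 14, 6, 32, 31] -> max=32
Recorded maximums: 27 29 29 29 32 32
Changes between consecutive maximums: 2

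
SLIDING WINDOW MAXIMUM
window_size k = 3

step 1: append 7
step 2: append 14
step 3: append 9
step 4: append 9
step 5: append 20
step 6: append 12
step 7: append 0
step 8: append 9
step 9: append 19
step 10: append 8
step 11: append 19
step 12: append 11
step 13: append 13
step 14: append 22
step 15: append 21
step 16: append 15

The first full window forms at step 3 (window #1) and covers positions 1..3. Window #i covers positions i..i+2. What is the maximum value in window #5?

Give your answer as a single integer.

Answer: 20

Derivation:
step 1: append 7 -> window=[7] (not full yet)
step 2: append 14 -> window=[7, 14] (not full yet)
step 3: append 9 -> window=[7, 14, 9] -> max=14
step 4: append 9 -> window=[14, 9, 9] -> max=14
step 5: append 20 -> window=[9, 9, 20] -> max=20
step 6: append 12 -> window=[9, 20, 12] -> max=20
step 7: append 0 -> window=[20, 12, 0] -> max=20
Window #5 max = 20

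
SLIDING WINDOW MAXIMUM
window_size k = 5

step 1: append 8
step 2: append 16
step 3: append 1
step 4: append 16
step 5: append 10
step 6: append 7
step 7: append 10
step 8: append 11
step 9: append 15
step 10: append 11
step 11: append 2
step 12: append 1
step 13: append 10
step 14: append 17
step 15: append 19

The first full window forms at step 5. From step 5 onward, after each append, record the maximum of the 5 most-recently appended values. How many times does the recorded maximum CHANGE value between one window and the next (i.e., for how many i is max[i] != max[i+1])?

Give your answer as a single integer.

step 1: append 8 -> window=[8] (not full yet)
step 2: append 16 -> window=[8, 16] (not full yet)
step 3: append 1 -> window=[8, 16, 1] (not full yet)
step 4: append 16 -> window=[8, 16, 1, 16] (not full yet)
step 5: append 10 -> window=[8, 16, 1, 16, 10] -> max=16
step 6: append 7 -> window=[16, 1, 16, 10, 7] -> max=16
step 7: append 10 -> window=[1, 16, 10, 7, 10] -> max=16
step 8: append 11 -> window=[16, 10, 7, 10, 11] -> max=16
step 9: append 15 -> window=[10, 7, 10, 11, 15] -> max=15
step 10: append 11 -> window=[7, 10, 11, 15, 11] -> max=15
step 11: append 2 -> window=[10, 11, 15, 11, 2] -> max=15
step 12: append 1 -> window=[11, 15, 11, 2, 1] -> max=15
step 13: append 10 -> window=[15, 11, 2, 1, 10] -> max=15
step 14: append 17 -> window=[11, 2, 1, 10, 17] -> max=17
step 15: append 19 -> window=[2, 1, 10, 17, 19] -> max=19
Recorded maximums: 16 16 16 16 15 15 15 15 15 17 19
Changes between consecutive maximums: 3

Answer: 3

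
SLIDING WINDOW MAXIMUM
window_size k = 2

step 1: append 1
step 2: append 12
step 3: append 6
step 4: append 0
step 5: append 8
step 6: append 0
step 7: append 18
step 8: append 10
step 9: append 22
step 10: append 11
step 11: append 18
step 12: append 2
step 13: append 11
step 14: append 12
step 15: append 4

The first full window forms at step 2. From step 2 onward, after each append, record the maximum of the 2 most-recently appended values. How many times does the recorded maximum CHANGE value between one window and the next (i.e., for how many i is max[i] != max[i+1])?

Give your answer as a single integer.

Answer: 7

Derivation:
step 1: append 1 -> window=[1] (not full yet)
step 2: append 12 -> window=[1, 12] -> max=12
step 3: append 6 -> window=[12, 6] -> max=12
step 4: append 0 -> window=[6, 0] -> max=6
step 5: append 8 -> window=[0, 8] -> max=8
step 6: append 0 -> window=[8, 0] -> max=8
step 7: append 18 -> window=[0, 18] -> max=18
step 8: append 10 -> window=[18, 10] -> max=18
step 9: append 22 -> window=[10, 22] -> max=22
step 10: append 11 -> window=[22, 11] -> max=22
step 11: append 18 -> window=[11, 18] -> max=18
step 12: append 2 -> window=[18, 2] -> max=18
step 13: append 11 -> window=[2, 11] -> max=11
step 14: append 12 -> window=[11, 12] -> max=12
step 15: append 4 -> window=[12, 4] -> max=12
Recorded maximums: 12 12 6 8 8 18 18 22 22 18 18 11 12 12
Changes between consecutive maximums: 7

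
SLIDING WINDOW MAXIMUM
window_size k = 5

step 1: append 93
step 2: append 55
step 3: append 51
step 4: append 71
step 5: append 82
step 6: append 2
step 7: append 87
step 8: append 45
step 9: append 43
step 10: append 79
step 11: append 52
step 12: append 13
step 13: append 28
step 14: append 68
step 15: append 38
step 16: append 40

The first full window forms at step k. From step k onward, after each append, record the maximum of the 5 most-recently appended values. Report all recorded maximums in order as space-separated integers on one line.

Answer: 93 82 87 87 87 87 87 79 79 79 68 68

Derivation:
step 1: append 93 -> window=[93] (not full yet)
step 2: append 55 -> window=[93, 55] (not full yet)
step 3: append 51 -> window=[93, 55, 51] (not full yet)
step 4: append 71 -> window=[93, 55, 51, 71] (not full yet)
step 5: append 82 -> window=[93, 55, 51, 71, 82] -> max=93
step 6: append 2 -> window=[55, 51, 71, 82, 2] -> max=82
step 7: append 87 -> window=[51, 71, 82, 2, 87] -> max=87
step 8: append 45 -> window=[71, 82, 2, 87, 45] -> max=87
step 9: append 43 -> window=[82, 2, 87, 45, 43] -> max=87
step 10: append 79 -> window=[2, 87, 45, 43, 79] -> max=87
step 11: append 52 -> window=[87, 45, 43, 79, 52] -> max=87
step 12: append 13 -> window=[45, 43, 79, 52, 13] -> max=79
step 13: append 28 -> window=[43, 79, 52, 13, 28] -> max=79
step 14: append 68 -> window=[79, 52, 13, 28, 68] -> max=79
step 15: append 38 -> window=[52, 13, 28, 68, 38] -> max=68
step 16: append 40 -> window=[13, 28, 68, 38, 40] -> max=68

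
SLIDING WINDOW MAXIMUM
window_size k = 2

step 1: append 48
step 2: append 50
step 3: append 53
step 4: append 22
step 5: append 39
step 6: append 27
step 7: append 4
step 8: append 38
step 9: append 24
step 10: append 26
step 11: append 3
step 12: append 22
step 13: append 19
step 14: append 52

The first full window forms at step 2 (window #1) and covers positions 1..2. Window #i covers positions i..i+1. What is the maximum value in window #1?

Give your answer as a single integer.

step 1: append 48 -> window=[48] (not full yet)
step 2: append 50 -> window=[48, 50] -> max=50
Window #1 max = 50

Answer: 50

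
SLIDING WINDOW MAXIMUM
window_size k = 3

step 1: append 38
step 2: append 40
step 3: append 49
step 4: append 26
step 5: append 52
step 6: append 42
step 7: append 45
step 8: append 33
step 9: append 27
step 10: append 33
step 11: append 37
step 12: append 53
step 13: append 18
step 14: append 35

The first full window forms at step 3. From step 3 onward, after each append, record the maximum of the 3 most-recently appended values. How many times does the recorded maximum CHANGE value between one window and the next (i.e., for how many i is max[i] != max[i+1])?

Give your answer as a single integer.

Answer: 5

Derivation:
step 1: append 38 -> window=[38] (not full yet)
step 2: append 40 -> window=[38, 40] (not full yet)
step 3: append 49 -> window=[38, 40, 49] -> max=49
step 4: append 26 -> window=[40, 49, 26] -> max=49
step 5: append 52 -> window=[49, 26, 52] -> max=52
step 6: append 42 -> window=[26, 52, 42] -> max=52
step 7: append 45 -> window=[52, 42, 45] -> max=52
step 8: append 33 -> window=[42, 45, 33] -> max=45
step 9: append 27 -> window=[45, 33, 27] -> max=45
step 10: append 33 -> window=[33, 27, 33] -> max=33
step 11: append 37 -> window=[27, 33, 37] -> max=37
step 12: append 53 -> window=[33, 37, 53] -> max=53
step 13: append 18 -> window=[37, 53, 18] -> max=53
step 14: append 35 -> window=[53, 18, 35] -> max=53
Recorded maximums: 49 49 52 52 52 45 45 33 37 53 53 53
Changes between consecutive maximums: 5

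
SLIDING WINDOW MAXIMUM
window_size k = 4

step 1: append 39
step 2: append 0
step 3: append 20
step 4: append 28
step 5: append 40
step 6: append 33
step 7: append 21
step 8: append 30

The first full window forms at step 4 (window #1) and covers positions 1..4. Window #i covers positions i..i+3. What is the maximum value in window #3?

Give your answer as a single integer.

Answer: 40

Derivation:
step 1: append 39 -> window=[39] (not full yet)
step 2: append 0 -> window=[39, 0] (not full yet)
step 3: append 20 -> window=[39, 0, 20] (not full yet)
step 4: append 28 -> window=[39, 0, 20, 28] -> max=39
step 5: append 40 -> window=[0, 20, 28, 40] -> max=40
step 6: append 33 -> window=[20, 28, 40, 33] -> max=40
Window #3 max = 40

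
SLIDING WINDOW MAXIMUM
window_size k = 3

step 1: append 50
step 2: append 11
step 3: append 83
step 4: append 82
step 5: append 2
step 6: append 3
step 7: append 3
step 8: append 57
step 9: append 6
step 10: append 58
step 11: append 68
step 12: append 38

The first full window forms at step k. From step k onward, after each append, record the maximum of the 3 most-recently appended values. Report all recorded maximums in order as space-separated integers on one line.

step 1: append 50 -> window=[50] (not full yet)
step 2: append 11 -> window=[50, 11] (not full yet)
step 3: append 83 -> window=[50, 11, 83] -> max=83
step 4: append 82 -> window=[11, 83, 82] -> max=83
step 5: append 2 -> window=[83, 82, 2] -> max=83
step 6: append 3 -> window=[82, 2, 3] -> max=82
step 7: append 3 -> window=[2, 3, 3] -> max=3
step 8: append 57 -> window=[3, 3, 57] -> max=57
step 9: append 6 -> window=[3, 57, 6] -> max=57
step 10: append 58 -> window=[57, 6, 58] -> max=58
step 11: append 68 -> window=[6, 58, 68] -> max=68
step 12: append 38 -> window=[58, 68, 38] -> max=68

Answer: 83 83 83 82 3 57 57 58 68 68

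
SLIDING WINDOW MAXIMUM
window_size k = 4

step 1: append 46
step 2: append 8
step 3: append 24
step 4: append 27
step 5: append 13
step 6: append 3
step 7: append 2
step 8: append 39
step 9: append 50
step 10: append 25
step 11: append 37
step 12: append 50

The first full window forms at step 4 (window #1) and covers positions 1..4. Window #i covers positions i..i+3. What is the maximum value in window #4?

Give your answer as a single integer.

step 1: append 46 -> window=[46] (not full yet)
step 2: append 8 -> window=[46, 8] (not full yet)
step 3: append 24 -> window=[46, 8, 24] (not full yet)
step 4: append 27 -> window=[46, 8, 24, 27] -> max=46
step 5: append 13 -> window=[8, 24, 27, 13] -> max=27
step 6: append 3 -> window=[24, 27, 13, 3] -> max=27
step 7: append 2 -> window=[27, 13, 3, 2] -> max=27
Window #4 max = 27

Answer: 27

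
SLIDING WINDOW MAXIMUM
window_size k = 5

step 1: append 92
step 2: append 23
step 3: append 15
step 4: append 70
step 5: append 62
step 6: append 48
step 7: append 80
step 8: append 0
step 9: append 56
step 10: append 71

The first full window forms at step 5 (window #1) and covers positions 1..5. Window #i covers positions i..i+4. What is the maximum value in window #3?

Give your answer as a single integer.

step 1: append 92 -> window=[92] (not full yet)
step 2: append 23 -> window=[92, 23] (not full yet)
step 3: append 15 -> window=[92, 23, 15] (not full yet)
step 4: append 70 -> window=[92, 23, 15, 70] (not full yet)
step 5: append 62 -> window=[92, 23, 15, 70, 62] -> max=92
step 6: append 48 -> window=[23, 15, 70, 62, 48] -> max=70
step 7: append 80 -> window=[15, 70, 62, 48, 80] -> max=80
Window #3 max = 80

Answer: 80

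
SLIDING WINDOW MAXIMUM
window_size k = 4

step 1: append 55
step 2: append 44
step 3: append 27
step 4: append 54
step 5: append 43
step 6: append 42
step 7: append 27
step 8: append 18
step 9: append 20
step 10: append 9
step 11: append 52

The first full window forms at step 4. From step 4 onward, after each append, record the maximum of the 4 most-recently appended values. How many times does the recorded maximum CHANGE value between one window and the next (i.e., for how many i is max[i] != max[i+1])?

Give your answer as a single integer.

Answer: 5

Derivation:
step 1: append 55 -> window=[55] (not full yet)
step 2: append 44 -> window=[55, 44] (not full yet)
step 3: append 27 -> window=[55, 44, 27] (not full yet)
step 4: append 54 -> window=[55, 44, 27, 54] -> max=55
step 5: append 43 -> window=[44, 27, 54, 43] -> max=54
step 6: append 42 -> window=[27, 54, 43, 42] -> max=54
step 7: append 27 -> window=[54, 43, 42, 27] -> max=54
step 8: append 18 -> window=[43, 42, 27, 18] -> max=43
step 9: append 20 -> window=[42, 27, 18, 20] -> max=42
step 10: append 9 -> window=[27, 18, 20, 9] -> max=27
step 11: append 52 -> window=[18, 20, 9, 52] -> max=52
Recorded maximums: 55 54 54 54 43 42 27 52
Changes between consecutive maximums: 5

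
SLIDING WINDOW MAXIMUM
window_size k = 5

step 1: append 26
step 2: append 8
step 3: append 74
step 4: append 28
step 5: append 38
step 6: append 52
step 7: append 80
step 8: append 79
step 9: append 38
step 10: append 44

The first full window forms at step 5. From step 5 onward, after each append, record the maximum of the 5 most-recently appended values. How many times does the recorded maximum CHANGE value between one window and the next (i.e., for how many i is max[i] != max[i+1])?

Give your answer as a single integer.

step 1: append 26 -> window=[26] (not full yet)
step 2: append 8 -> window=[26, 8] (not full yet)
step 3: append 74 -> window=[26, 8, 74] (not full yet)
step 4: append 28 -> window=[26, 8, 74, 28] (not full yet)
step 5: append 38 -> window=[26, 8, 74, 28, 38] -> max=74
step 6: append 52 -> window=[8, 74, 28, 38, 52] -> max=74
step 7: append 80 -> window=[74, 28, 38, 52, 80] -> max=80
step 8: append 79 -> window=[28, 38, 52, 80, 79] -> max=80
step 9: append 38 -> window=[38, 52, 80, 79, 38] -> max=80
step 10: append 44 -> window=[52, 80, 79, 38, 44] -> max=80
Recorded maximums: 74 74 80 80 80 80
Changes between consecutive maximums: 1

Answer: 1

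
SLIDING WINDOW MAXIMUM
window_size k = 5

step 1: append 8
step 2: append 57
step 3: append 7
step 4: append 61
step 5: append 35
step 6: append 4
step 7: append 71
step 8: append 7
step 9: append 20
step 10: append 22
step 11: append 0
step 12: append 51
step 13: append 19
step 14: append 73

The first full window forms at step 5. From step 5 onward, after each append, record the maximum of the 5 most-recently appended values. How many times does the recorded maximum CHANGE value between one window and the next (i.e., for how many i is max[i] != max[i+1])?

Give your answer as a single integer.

step 1: append 8 -> window=[8] (not full yet)
step 2: append 57 -> window=[8, 57] (not full yet)
step 3: append 7 -> window=[8, 57, 7] (not full yet)
step 4: append 61 -> window=[8, 57, 7, 61] (not full yet)
step 5: append 35 -> window=[8, 57, 7, 61, 35] -> max=61
step 6: append 4 -> window=[57, 7, 61, 35, 4] -> max=61
step 7: append 71 -> window=[7, 61, 35, 4, 71] -> max=71
step 8: append 7 -> window=[61, 35, 4, 71, 7] -> max=71
step 9: append 20 -> window=[35, 4, 71, 7, 20] -> max=71
step 10: append 22 -> window=[4, 71, 7, 20, 22] -> max=71
step 11: append 0 -> window=[71, 7, 20, 22, 0] -> max=71
step 12: append 51 -> window=[7, 20, 22, 0, 51] -> max=51
step 13: append 19 -> window=[20, 22, 0, 51, 19] -> max=51
step 14: append 73 -> window=[22, 0, 51, 19, 73] -> max=73
Recorded maximums: 61 61 71 71 71 71 71 51 51 73
Changes between consecutive maximums: 3

Answer: 3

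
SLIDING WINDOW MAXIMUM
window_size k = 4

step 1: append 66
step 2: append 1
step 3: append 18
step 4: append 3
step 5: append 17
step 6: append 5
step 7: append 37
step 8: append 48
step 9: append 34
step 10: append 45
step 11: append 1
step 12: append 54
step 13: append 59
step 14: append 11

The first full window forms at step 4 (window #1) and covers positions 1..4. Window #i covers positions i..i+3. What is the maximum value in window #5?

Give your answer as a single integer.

step 1: append 66 -> window=[66] (not full yet)
step 2: append 1 -> window=[66, 1] (not full yet)
step 3: append 18 -> window=[66, 1, 18] (not full yet)
step 4: append 3 -> window=[66, 1, 18, 3] -> max=66
step 5: append 17 -> window=[1, 18, 3, 17] -> max=18
step 6: append 5 -> window=[18, 3, 17, 5] -> max=18
step 7: append 37 -> window=[3, 17, 5, 37] -> max=37
step 8: append 48 -> window=[17, 5, 37, 48] -> max=48
Window #5 max = 48

Answer: 48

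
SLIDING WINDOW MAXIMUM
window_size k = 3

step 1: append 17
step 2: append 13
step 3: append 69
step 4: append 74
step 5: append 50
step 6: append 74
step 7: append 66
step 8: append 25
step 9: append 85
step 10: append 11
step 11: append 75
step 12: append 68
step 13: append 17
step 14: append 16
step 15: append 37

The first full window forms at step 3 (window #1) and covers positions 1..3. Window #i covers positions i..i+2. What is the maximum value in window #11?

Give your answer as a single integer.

step 1: append 17 -> window=[17] (not full yet)
step 2: append 13 -> window=[17, 13] (not full yet)
step 3: append 69 -> window=[17, 13, 69] -> max=69
step 4: append 74 -> window=[13, 69, 74] -> max=74
step 5: append 50 -> window=[69, 74, 50] -> max=74
step 6: append 74 -> window=[74, 50, 74] -> max=74
step 7: append 66 -> window=[50, 74, 66] -> max=74
step 8: append 25 -> window=[74, 66, 25] -> max=74
step 9: append 85 -> window=[66, 25, 85] -> max=85
step 10: append 11 -> window=[25, 85, 11] -> max=85
step 11: append 75 -> window=[85, 11, 75] -> max=85
step 12: append 68 -> window=[11, 75, 68] -> max=75
step 13: append 17 -> window=[75, 68, 17] -> max=75
Window #11 max = 75

Answer: 75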